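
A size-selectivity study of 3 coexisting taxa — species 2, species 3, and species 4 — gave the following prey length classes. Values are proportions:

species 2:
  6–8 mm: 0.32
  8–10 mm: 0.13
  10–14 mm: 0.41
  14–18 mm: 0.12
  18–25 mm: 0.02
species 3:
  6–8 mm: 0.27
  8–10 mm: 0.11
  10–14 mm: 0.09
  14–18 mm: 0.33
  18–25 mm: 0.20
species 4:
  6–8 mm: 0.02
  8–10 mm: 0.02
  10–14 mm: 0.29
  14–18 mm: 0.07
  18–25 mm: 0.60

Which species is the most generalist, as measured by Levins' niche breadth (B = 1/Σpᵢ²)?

Σp_2ᵢ² = 0.32² + 0.13² + 0.41² + 0.12² + 0.02² = 0.1024 + 0.0169 + 0.1681 + 0.0144 + 0.0004 = 0.3022
B_2 = 1 / 0.3022 = 3.3091
Σp_3ᵢ² = 0.27² + 0.11² + 0.09² + 0.33² + 0.20² = 0.0729 + 0.0121 + 0.0081 + 0.1089 + 0.0400 = 0.2420
B_3 = 1 / 0.2420 = 4.1322
Σp_4ᵢ² = 0.02² + 0.02² + 0.29² + 0.07² + 0.60² = 0.0004 + 0.0004 + 0.0841 + 0.0049 + 0.3600 = 0.4498
B_4 = 1 / 0.4498 = 2.2232
Highest B → broadest niche (most generalist): species 3 (B = 4.13).

species 3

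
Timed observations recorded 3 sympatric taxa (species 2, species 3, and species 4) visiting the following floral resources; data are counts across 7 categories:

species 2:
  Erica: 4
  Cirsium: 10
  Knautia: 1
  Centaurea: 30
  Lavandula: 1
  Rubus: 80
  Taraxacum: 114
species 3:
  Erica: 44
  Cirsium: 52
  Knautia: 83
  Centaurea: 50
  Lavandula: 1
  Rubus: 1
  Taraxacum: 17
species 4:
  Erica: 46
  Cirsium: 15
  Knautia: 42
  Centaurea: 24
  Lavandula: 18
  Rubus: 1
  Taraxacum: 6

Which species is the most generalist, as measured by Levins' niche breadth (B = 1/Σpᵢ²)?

Proportions for species 2 (n=240): 4/240=0.0167, 10/240=0.0417, 1/240=0.0042, 30/240=0.1250, 1/240=0.0042, 80/240=0.3333, 114/240=0.4750
Proportions for species 3 (n=248): 44/248=0.1774, 52/248=0.2097, 83/248=0.3347, 50/248=0.2016, 1/248=0.0040, 1/248=0.0040, 17/248=0.0685
Proportions for species 4 (n=152): 46/152=0.3026, 15/152=0.0987, 42/152=0.2763, 24/152=0.1579, 18/152=0.1184, 1/152=0.0066, 6/152=0.0395
Σp_2ᵢ² = 0.0167² + 0.0417² + 0.0042² + 0.1250² + 0.0042² + 0.3333² + 0.4750² = 0.000279 + 0.001739 + 0.000018 + 0.015625 + 0.000018 + 0.111089 + 0.225625 = 0.354393
B_2 = 1 / 0.354393 = 2.8217
Σp_3ᵢ² = 0.1774² + 0.2097² + 0.3347² + 0.2016² + 0.0040² + 0.0040² + 0.0685² = 0.031471 + 0.043974 + 0.112024 + 0.040643 + 0.000016 + 0.000016 + 0.004692 = 0.232836
B_3 = 1 / 0.232836 = 4.2949
Σp_4ᵢ² = 0.3026² + 0.0987² + 0.2763² + 0.1579² + 0.1184² + 0.0066² + 0.0395² = 0.091567 + 0.009742 + 0.076342 + 0.024932 + 0.014019 + 0.000044 + 0.001560 = 0.218206
B_4 = 1 / 0.218206 = 4.5828
Highest B → broadest niche (most generalist): species 4 (B = 4.58).

species 4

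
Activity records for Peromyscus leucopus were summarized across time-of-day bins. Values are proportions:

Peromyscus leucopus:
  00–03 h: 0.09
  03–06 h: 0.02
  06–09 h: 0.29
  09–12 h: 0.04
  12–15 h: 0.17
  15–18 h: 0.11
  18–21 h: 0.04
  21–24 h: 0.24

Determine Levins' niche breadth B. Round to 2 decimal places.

5.14

Σpᵢ² = 0.09² + 0.02² + 0.29² + 0.04² + 0.17² + 0.11² + 0.04² + 0.24² = 0.0081 + 0.0004 + 0.0841 + 0.0016 + 0.0289 + 0.0121 + 0.0016 + 0.0576 = 0.1944
B = 1 / 0.1944 = 5.1440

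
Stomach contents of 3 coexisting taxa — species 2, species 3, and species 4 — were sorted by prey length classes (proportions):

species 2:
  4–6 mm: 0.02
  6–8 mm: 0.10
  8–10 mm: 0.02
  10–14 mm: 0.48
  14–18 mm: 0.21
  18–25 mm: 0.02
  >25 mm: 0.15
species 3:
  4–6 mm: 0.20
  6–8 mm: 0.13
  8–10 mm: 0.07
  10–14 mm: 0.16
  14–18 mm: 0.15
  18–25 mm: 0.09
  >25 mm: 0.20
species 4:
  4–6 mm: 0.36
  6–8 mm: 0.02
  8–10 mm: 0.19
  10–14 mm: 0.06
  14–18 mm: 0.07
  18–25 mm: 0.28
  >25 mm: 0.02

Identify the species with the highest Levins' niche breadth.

species 3

Σp_2ᵢ² = 0.02² + 0.10² + 0.02² + 0.48² + 0.21² + 0.02² + 0.15² = 0.0004 + 0.0100 + 0.0004 + 0.2304 + 0.0441 + 0.0004 + 0.0225 = 0.3082
B_2 = 1 / 0.3082 = 3.2446
Σp_3ᵢ² = 0.20² + 0.13² + 0.07² + 0.16² + 0.15² + 0.09² + 0.20² = 0.0400 + 0.0169 + 0.0049 + 0.0256 + 0.0225 + 0.0081 + 0.0400 = 0.1580
B_3 = 1 / 0.1580 = 6.3291
Σp_4ᵢ² = 0.36² + 0.02² + 0.19² + 0.06² + 0.07² + 0.28² + 0.02² = 0.1296 + 0.0004 + 0.0361 + 0.0036 + 0.0049 + 0.0784 + 0.0004 = 0.2534
B_4 = 1 / 0.2534 = 3.9463
Highest B → broadest niche (most generalist): species 3 (B = 6.33).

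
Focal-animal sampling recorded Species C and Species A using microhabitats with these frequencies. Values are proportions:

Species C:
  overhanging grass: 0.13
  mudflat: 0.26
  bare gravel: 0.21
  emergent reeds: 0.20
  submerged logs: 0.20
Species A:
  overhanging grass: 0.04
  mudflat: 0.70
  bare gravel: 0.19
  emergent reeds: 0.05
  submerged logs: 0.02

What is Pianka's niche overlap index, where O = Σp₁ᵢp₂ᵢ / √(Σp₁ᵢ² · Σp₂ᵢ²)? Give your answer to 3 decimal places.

0.725

Σ p₁ᵢp₂ᵢ = 0.0052 + 0.1820 + 0.0399 + 0.0100 + 0.0040 = 0.2411
Σp_1ᵢ² = 0.13² + 0.26² + 0.21² + 0.20² + 0.20² = 0.0169 + 0.0676 + 0.0441 + 0.0400 + 0.0400 = 0.2086
Σp_2ᵢ² = 0.04² + 0.70² + 0.19² + 0.05² + 0.02² = 0.0016 + 0.4900 + 0.0361 + 0.0025 + 0.0004 = 0.5306
O = 0.2411 / √(0.2086 × 0.5306) = 0.2411 / 0.332691 = 0.72470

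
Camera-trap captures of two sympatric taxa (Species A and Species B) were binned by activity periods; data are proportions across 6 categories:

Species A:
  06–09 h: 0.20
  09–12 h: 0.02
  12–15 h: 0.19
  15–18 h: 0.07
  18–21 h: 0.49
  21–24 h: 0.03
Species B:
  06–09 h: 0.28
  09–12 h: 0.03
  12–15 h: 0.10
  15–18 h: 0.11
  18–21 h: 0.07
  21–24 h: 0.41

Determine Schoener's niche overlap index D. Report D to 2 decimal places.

Σ|p₁ᵢ − p₂ᵢ| = 0.08 + 0.01 + 0.09 + 0.04 + 0.42 + 0.38 = 1.02
D = 1 − ½ × 1.02 = 1 − 0.510 = 0.4900

0.49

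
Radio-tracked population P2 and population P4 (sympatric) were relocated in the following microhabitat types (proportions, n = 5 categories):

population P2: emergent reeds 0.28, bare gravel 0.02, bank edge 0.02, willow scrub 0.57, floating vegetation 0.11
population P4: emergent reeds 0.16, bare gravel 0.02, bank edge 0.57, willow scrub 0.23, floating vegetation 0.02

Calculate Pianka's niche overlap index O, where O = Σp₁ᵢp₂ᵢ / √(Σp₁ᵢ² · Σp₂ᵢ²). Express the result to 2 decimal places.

Σ p₁ᵢp₂ᵢ = 0.0448 + 0.0004 + 0.0114 + 0.1311 + 0.0022 = 0.1899
Σp_1ᵢ² = 0.28² + 0.02² + 0.02² + 0.57² + 0.11² = 0.0784 + 0.0004 + 0.0004 + 0.3249 + 0.0121 = 0.4162
Σp_2ᵢ² = 0.16² + 0.02² + 0.57² + 0.23² + 0.02² = 0.0256 + 0.0004 + 0.3249 + 0.0529 + 0.0004 = 0.4042
O = 0.1899 / √(0.4162 × 0.4042) = 0.1899 / 0.41016 = 0.4630

0.46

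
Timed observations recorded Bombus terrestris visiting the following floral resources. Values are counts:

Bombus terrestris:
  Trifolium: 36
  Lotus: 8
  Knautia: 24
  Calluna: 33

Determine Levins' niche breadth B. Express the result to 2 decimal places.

Proportions for Bombus terrestris (n=101): 36/101=0.3564, 8/101=0.0792, 24/101=0.2376, 33/101=0.3267
Σpᵢ² = 0.3564² + 0.0792² + 0.2376² + 0.3267² = 0.127021 + 0.006273 + 0.056454 + 0.106733 = 0.296481
B = 1 / 0.296481 = 3.3729

3.37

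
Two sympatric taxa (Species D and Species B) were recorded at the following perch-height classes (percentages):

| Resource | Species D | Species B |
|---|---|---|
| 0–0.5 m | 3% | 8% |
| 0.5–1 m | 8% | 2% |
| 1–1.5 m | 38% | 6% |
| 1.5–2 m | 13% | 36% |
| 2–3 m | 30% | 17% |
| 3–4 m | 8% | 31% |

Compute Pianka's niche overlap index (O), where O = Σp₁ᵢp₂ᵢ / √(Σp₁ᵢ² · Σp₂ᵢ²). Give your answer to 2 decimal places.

Convert percentages to proportions (divide by 100).
Σ p₁ᵢp₂ᵢ = 0.0024 + 0.0016 + 0.0228 + 0.0468 + 0.0510 + 0.0248 = 0.1494
Σp_1ᵢ² = 0.03² + 0.08² + 0.38² + 0.13² + 0.30² + 0.08² = 0.0009 + 0.0064 + 0.1444 + 0.0169 + 0.0900 + 0.0064 = 0.2650
Σp_2ᵢ² = 0.08² + 0.02² + 0.06² + 0.36² + 0.17² + 0.31² = 0.0064 + 0.0004 + 0.0036 + 0.1296 + 0.0289 + 0.0961 = 0.2650
O = 0.1494 / √(0.2650 × 0.2650) = 0.1494 / 0.26500 = 0.5638

0.56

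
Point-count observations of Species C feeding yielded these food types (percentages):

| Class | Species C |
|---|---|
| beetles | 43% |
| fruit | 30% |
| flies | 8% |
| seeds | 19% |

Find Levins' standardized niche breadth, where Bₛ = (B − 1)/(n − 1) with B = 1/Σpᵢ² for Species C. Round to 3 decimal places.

Convert percentages to proportions (divide by 100).
Σpᵢ² = 0.43² + 0.30² + 0.08² + 0.19² = 0.1849 + 0.0900 + 0.0064 + 0.0361 = 0.3174
B = 1 / 0.3174 = 3.15060
Bₛ = (B − 1)/(n − 1) = (3.15060 − 1)/(4 − 1) = 2.15060/3 = 0.71687

0.717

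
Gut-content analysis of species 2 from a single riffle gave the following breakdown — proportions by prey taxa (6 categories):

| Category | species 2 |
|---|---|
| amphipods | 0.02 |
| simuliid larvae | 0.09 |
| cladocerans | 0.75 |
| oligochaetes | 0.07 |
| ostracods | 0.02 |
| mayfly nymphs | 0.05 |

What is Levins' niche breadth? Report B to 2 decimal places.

1.73

Σpᵢ² = 0.02² + 0.09² + 0.75² + 0.07² + 0.02² + 0.05² = 0.0004 + 0.0081 + 0.5625 + 0.0049 + 0.0004 + 0.0025 = 0.5788
B = 1 / 0.5788 = 1.7277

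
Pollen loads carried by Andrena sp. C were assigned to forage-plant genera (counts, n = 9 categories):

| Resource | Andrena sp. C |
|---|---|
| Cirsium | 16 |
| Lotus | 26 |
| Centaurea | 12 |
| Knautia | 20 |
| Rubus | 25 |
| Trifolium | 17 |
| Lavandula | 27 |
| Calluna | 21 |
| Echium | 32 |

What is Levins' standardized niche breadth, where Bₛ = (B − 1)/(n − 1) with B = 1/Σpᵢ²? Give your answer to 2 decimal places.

Proportions for Andrena sp. C (n=196): 16/196=0.0816, 26/196=0.1327, 12/196=0.0612, 20/196=0.1020, 25/196=0.1276, 17/196=0.0867, 27/196=0.1378, 21/196=0.1071, 32/196=0.1633
Σpᵢ² = 0.0816² + 0.1327² + 0.0612² + 0.1020² + 0.1276² + 0.0867² + 0.1378² + 0.1071² + 0.1633² = 0.006659 + 0.017609 + 0.003745 + 0.010404 + 0.016282 + 0.007517 + 0.018989 + 0.011470 + 0.026667 = 0.119342
B = 1 / 0.119342 = 8.3793
Bₛ = (B − 1)/(n − 1) = (8.3793 − 1)/(9 − 1) = 7.3793/8 = 0.9224

0.92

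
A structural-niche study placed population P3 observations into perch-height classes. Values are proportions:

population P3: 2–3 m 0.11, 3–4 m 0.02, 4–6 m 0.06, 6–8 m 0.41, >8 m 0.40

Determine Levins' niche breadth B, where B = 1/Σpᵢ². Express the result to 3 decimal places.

Σpᵢ² = 0.11² + 0.02² + 0.06² + 0.41² + 0.40² = 0.0121 + 0.0004 + 0.0036 + 0.1681 + 0.1600 = 0.3442
B = 1 / 0.3442 = 2.90529

2.905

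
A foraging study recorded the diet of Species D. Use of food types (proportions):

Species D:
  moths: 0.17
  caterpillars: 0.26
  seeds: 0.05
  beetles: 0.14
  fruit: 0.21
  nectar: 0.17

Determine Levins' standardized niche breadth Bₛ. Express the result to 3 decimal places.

0.844

Σpᵢ² = 0.17² + 0.26² + 0.05² + 0.14² + 0.21² + 0.17² = 0.0289 + 0.0676 + 0.0025 + 0.0196 + 0.0441 + 0.0289 = 0.1916
B = 1 / 0.1916 = 5.21921
Bₛ = (B − 1)/(n − 1) = (5.21921 − 1)/(6 − 1) = 4.21921/5 = 0.84384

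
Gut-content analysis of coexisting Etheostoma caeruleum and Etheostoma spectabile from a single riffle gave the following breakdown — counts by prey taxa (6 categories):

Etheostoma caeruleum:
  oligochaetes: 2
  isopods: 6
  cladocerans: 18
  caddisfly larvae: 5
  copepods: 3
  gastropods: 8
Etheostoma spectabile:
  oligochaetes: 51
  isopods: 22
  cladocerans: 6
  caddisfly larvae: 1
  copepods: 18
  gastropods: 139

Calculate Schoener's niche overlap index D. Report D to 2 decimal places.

0.43

Proportions for Etheostoma caeruleum (n=42): 2/42=0.0476, 6/42=0.1429, 18/42=0.4286, 5/42=0.1190, 3/42=0.0714, 8/42=0.1905
Proportions for Etheostoma spectabile (n=237): 51/237=0.2152, 22/237=0.0928, 6/237=0.0253, 1/237=0.0042, 18/237=0.0759, 139/237=0.5865
Σ|p₁ᵢ − p₂ᵢ| = 0.1676 + 0.0501 + 0.4033 + 0.1148 + 0.0045 + 0.3960 = 1.1363
D = 1 − ½ × 1.1363 = 1 − 0.56815 = 0.43185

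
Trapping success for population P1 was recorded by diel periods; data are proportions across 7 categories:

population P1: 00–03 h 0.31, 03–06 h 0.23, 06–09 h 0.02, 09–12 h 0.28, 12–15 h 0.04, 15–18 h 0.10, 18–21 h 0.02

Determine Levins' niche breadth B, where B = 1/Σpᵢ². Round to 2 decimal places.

Σpᵢ² = 0.31² + 0.23² + 0.02² + 0.28² + 0.04² + 0.10² + 0.02² = 0.0961 + 0.0529 + 0.0004 + 0.0784 + 0.0016 + 0.0100 + 0.0004 = 0.2398
B = 1 / 0.2398 = 4.1701

4.17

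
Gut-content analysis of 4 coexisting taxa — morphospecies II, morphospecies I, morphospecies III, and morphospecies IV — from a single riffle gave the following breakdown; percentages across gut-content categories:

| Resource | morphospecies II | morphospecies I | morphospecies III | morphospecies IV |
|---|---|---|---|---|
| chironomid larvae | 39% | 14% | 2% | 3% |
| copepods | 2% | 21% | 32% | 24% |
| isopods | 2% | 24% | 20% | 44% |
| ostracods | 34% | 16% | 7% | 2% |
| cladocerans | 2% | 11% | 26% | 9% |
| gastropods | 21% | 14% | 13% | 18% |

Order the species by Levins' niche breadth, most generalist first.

Convert percentages to proportions (divide by 100).
Σp_IIᵢ² = 0.39² + 0.02² + 0.02² + 0.34² + 0.02² + 0.21² = 0.1521 + 0.0004 + 0.0004 + 0.1156 + 0.0004 + 0.0441 = 0.3130
B_II = 1 / 0.3130 = 3.1949
Σp_Iᵢ² = 0.14² + 0.21² + 0.24² + 0.16² + 0.11² + 0.14² = 0.0196 + 0.0441 + 0.0576 + 0.0256 + 0.0121 + 0.0196 = 0.1786
B_I = 1 / 0.1786 = 5.5991
Σp_IIIᵢ² = 0.02² + 0.32² + 0.20² + 0.07² + 0.26² + 0.13² = 0.0004 + 0.1024 + 0.0400 + 0.0049 + 0.0676 + 0.0169 = 0.2322
B_III = 1 / 0.2322 = 4.3066
Σp_IVᵢ² = 0.03² + 0.24² + 0.44² + 0.02² + 0.09² + 0.18² = 0.0009 + 0.0576 + 0.1936 + 0.0004 + 0.0081 + 0.0324 = 0.2930
B_IV = 1 / 0.2930 = 3.4130
Ranking by B (broadest → narrowest): morphospecies I (5.60) > morphospecies III (4.31) > morphospecies IV (3.41) > morphospecies II (3.19)

morphospecies I > morphospecies III > morphospecies IV > morphospecies II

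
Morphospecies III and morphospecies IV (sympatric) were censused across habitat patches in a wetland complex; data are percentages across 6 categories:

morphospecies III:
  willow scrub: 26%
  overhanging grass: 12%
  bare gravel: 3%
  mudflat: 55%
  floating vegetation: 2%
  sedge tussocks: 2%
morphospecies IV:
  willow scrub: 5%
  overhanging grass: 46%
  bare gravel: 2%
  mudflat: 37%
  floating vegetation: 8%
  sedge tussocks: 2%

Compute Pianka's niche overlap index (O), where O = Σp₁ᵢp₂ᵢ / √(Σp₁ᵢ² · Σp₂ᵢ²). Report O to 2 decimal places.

0.74

Convert percentages to proportions (divide by 100).
Σ p₁ᵢp₂ᵢ = 0.0130 + 0.0552 + 0.0006 + 0.2035 + 0.0016 + 0.0004 = 0.2743
Σp_1ᵢ² = 0.26² + 0.12² + 0.03² + 0.55² + 0.02² + 0.02² = 0.0676 + 0.0144 + 0.0009 + 0.3025 + 0.0004 + 0.0004 = 0.3862
Σp_2ᵢ² = 0.05² + 0.46² + 0.02² + 0.37² + 0.08² + 0.02² = 0.0025 + 0.2116 + 0.0004 + 0.1369 + 0.0064 + 0.0004 = 0.3582
O = 0.2743 / √(0.3862 × 0.3582) = 0.2743 / 0.37194 = 0.7375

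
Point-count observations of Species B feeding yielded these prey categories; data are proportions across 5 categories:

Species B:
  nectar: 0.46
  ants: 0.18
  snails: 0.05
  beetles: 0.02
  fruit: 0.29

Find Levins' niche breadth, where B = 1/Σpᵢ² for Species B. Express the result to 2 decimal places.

Σpᵢ² = 0.46² + 0.18² + 0.05² + 0.02² + 0.29² = 0.2116 + 0.0324 + 0.0025 + 0.0004 + 0.0841 = 0.3310
B = 1 / 0.3310 = 3.0211

3.02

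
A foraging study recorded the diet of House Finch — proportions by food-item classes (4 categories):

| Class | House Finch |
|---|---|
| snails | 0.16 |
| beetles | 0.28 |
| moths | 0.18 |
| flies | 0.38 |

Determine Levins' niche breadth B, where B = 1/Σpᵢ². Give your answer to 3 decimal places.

Σpᵢ² = 0.16² + 0.28² + 0.18² + 0.38² = 0.0256 + 0.0784 + 0.0324 + 0.1444 = 0.2808
B = 1 / 0.2808 = 3.56125

3.561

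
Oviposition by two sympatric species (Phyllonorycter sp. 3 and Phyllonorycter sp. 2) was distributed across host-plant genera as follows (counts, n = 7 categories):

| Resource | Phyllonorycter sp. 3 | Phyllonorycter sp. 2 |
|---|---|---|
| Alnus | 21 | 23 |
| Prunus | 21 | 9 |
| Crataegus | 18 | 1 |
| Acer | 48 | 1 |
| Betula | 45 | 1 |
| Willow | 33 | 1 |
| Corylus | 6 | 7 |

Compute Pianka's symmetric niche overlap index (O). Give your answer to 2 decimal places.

Proportions for Phyllonorycter sp. 3 (n=192): 21/192=0.1094, 21/192=0.1094, 18/192=0.0938, 48/192=0.2500, 45/192=0.2344, 33/192=0.1719, 6/192=0.0313
Proportions for Phyllonorycter sp. 2 (n=43): 23/43=0.5349, 9/43=0.2093, 1/43=0.0233, 1/43=0.0233, 1/43=0.0233, 1/43=0.0233, 7/43=0.1628
Σ p₁ᵢp₂ᵢ = 0.058518 + 0.022897 + 0.002186 + 0.005825 + 0.005462 + 0.004005 + 0.005096 = 0.103989
Σp_1ᵢ² = 0.1094² + 0.1094² + 0.0938² + 0.2500² + 0.2344² + 0.1719² + 0.0313² = 0.011968 + 0.011968 + 0.008798 + 0.062500 + 0.054943 + 0.029550 + 0.000980 = 0.180707
Σp_2ᵢ² = 0.5349² + 0.2093² + 0.0233² + 0.0233² + 0.0233² + 0.0233² + 0.1628² = 0.286118 + 0.043806 + 0.000543 + 0.000543 + 0.000543 + 0.000543 + 0.026504 = 0.358600
O = 0.103989 / √(0.180707 × 0.358600) = 0.103989 / 0.2545614 = 0.4085

0.41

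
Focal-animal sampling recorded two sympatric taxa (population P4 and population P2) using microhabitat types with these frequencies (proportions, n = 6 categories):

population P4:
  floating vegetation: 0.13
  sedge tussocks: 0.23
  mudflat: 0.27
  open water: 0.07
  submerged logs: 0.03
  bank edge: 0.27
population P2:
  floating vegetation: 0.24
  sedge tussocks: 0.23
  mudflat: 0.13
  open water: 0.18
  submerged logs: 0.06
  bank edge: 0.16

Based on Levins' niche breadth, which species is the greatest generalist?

population P2

Σp_P4ᵢ² = 0.13² + 0.23² + 0.27² + 0.07² + 0.03² + 0.27² = 0.0169 + 0.0529 + 0.0729 + 0.0049 + 0.0009 + 0.0729 = 0.2214
B_P4 = 1 / 0.2214 = 4.5167
Σp_P2ᵢ² = 0.24² + 0.23² + 0.13² + 0.18² + 0.06² + 0.16² = 0.0576 + 0.0529 + 0.0169 + 0.0324 + 0.0036 + 0.0256 = 0.1890
B_P2 = 1 / 0.1890 = 5.2910
Highest B → broadest niche (most generalist): population P2 (B = 5.29).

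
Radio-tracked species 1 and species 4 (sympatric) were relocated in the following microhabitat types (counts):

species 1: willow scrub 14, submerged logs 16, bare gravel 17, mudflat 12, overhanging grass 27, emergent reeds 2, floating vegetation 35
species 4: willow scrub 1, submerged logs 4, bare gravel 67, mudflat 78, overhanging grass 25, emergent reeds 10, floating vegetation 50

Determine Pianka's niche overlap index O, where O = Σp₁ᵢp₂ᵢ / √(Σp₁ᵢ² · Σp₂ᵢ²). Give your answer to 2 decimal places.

Proportions for species 1 (n=123): 14/123=0.1138, 16/123=0.1301, 17/123=0.1382, 12/123=0.0976, 27/123=0.2195, 2/123=0.0163, 35/123=0.2846
Proportions for species 4 (n=235): 1/235=0.0043, 4/235=0.0170, 67/235=0.2851, 78/235=0.3319, 25/235=0.1064, 10/235=0.0426, 50/235=0.2128
Σ p₁ᵢp₂ᵢ = 0.000489 + 0.002212 + 0.039401 + 0.032393 + 0.023355 + 0.000694 + 0.060563 = 0.159107
Σp_1ᵢ² = 0.1138² + 0.1301² + 0.1382² + 0.0976² + 0.2195² + 0.0163² + 0.2846² = 0.012950 + 0.016926 + 0.019099 + 0.009526 + 0.048180 + 0.000266 + 0.080997 = 0.187944
Σp_2ᵢ² = 0.0043² + 0.0170² + 0.2851² + 0.3319² + 0.1064² + 0.0426² + 0.2128² = 0.000018 + 0.000289 + 0.081282 + 0.110158 + 0.011321 + 0.001815 + 0.045284 = 0.250167
O = 0.159107 / √(0.187944 × 0.250167) = 0.159107 / 0.2168349 = 0.7338

0.73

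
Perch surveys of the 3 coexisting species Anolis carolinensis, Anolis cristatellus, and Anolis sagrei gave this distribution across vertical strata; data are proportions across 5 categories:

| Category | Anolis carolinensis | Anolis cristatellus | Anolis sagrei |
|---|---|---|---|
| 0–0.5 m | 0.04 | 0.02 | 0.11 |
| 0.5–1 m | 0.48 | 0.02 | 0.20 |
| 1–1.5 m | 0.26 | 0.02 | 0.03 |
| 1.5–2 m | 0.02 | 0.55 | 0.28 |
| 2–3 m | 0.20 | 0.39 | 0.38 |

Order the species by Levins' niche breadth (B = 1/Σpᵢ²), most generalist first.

Anolis sagrei > Anolis carolinensis > Anolis cristatellus

Σp_caroᵢ² = 0.04² + 0.48² + 0.26² + 0.02² + 0.20² = 0.0016 + 0.2304 + 0.0676 + 0.0004 + 0.0400 = 0.3400
B_caro = 1 / 0.3400 = 2.9412
Σp_crisᵢ² = 0.02² + 0.02² + 0.02² + 0.55² + 0.39² = 0.0004 + 0.0004 + 0.0004 + 0.3025 + 0.1521 = 0.4558
B_cris = 1 / 0.4558 = 2.1939
Σp_sagrᵢ² = 0.11² + 0.20² + 0.03² + 0.28² + 0.38² = 0.0121 + 0.0400 + 0.0009 + 0.0784 + 0.1444 = 0.2758
B_sagr = 1 / 0.2758 = 3.6258
Ranking by B (broadest → narrowest): Anolis sagrei (3.63) > Anolis carolinensis (2.94) > Anolis cristatellus (2.19)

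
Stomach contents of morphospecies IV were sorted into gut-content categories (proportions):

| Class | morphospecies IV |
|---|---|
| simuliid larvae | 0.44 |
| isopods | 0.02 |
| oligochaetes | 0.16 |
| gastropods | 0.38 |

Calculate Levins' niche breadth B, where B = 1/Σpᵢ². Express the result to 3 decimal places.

2.747

Σpᵢ² = 0.44² + 0.02² + 0.16² + 0.38² = 0.1936 + 0.0004 + 0.0256 + 0.1444 = 0.3640
B = 1 / 0.3640 = 2.74725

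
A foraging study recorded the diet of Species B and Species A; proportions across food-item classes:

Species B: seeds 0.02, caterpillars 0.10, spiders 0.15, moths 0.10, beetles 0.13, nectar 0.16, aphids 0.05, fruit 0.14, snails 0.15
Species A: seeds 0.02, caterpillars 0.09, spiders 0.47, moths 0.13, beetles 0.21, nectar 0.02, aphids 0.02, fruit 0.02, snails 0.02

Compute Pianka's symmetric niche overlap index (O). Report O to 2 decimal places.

Σ p₁ᵢp₂ᵢ = 0.0004 + 0.0090 + 0.0705 + 0.0130 + 0.0273 + 0.0032 + 0.0010 + 0.0028 + 0.0030 = 0.1302
Σp_1ᵢ² = 0.02² + 0.10² + 0.15² + 0.10² + 0.13² + 0.16² + 0.05² + 0.14² + 0.15² = 0.0004 + 0.0100 + 0.0225 + 0.0100 + 0.0169 + 0.0256 + 0.0025 + 0.0196 + 0.0225 = 0.1300
Σp_2ᵢ² = 0.02² + 0.09² + 0.47² + 0.13² + 0.21² + 0.02² + 0.02² + 0.02² + 0.02² = 0.0004 + 0.0081 + 0.2209 + 0.0169 + 0.0441 + 0.0004 + 0.0004 + 0.0004 + 0.0004 = 0.2920
O = 0.1302 / √(0.1300 × 0.2920) = 0.1302 / 0.19483 = 0.6683

0.67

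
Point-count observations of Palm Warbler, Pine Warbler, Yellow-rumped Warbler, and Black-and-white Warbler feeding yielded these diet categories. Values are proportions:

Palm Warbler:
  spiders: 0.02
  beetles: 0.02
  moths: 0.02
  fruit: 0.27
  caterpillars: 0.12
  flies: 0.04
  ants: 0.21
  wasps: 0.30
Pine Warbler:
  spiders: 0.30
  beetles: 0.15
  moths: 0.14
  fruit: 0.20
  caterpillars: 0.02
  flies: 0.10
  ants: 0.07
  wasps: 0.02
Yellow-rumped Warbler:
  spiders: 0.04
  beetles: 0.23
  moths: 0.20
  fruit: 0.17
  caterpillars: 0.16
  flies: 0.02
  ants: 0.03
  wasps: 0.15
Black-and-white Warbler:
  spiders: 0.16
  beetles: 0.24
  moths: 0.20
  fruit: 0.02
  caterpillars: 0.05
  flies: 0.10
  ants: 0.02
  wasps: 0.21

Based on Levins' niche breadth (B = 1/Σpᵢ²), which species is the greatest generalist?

Yellow-rumped Warbler

Σp_Palmᵢ² = 0.02² + 0.02² + 0.02² + 0.27² + 0.12² + 0.04² + 0.21² + 0.30² = 0.0004 + 0.0004 + 0.0004 + 0.0729 + 0.0144 + 0.0016 + 0.0441 + 0.0900 = 0.2242
B_Palm = 1 / 0.2242 = 4.4603
Σp_Pineᵢ² = 0.30² + 0.15² + 0.14² + 0.20² + 0.02² + 0.10² + 0.07² + 0.02² = 0.0900 + 0.0225 + 0.0196 + 0.0400 + 0.0004 + 0.0100 + 0.0049 + 0.0004 = 0.1878
B_Pine = 1 / 0.1878 = 5.3248
Σp_Yellᵢ² = 0.04² + 0.23² + 0.20² + 0.17² + 0.16² + 0.02² + 0.03² + 0.15² = 0.0016 + 0.0529 + 0.0400 + 0.0289 + 0.0256 + 0.0004 + 0.0009 + 0.0225 = 0.1728
B_Yell = 1 / 0.1728 = 5.7870
Σp_Blacᵢ² = 0.16² + 0.24² + 0.20² + 0.02² + 0.05² + 0.10² + 0.02² + 0.21² = 0.0256 + 0.0576 + 0.0400 + 0.0004 + 0.0025 + 0.0100 + 0.0004 + 0.0441 = 0.1806
B_Blac = 1 / 0.1806 = 5.5371
Highest B → broadest niche (most generalist): Yellow-rumped Warbler (B = 5.79).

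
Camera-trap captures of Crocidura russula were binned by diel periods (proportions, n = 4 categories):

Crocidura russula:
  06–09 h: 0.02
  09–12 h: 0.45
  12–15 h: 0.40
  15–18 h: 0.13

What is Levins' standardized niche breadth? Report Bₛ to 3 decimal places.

0.544

Σpᵢ² = 0.02² + 0.45² + 0.40² + 0.13² = 0.0004 + 0.2025 + 0.1600 + 0.0169 = 0.3798
B = 1 / 0.3798 = 2.63296
Bₛ = (B − 1)/(n − 1) = (2.63296 − 1)/(4 − 1) = 1.63296/3 = 0.54432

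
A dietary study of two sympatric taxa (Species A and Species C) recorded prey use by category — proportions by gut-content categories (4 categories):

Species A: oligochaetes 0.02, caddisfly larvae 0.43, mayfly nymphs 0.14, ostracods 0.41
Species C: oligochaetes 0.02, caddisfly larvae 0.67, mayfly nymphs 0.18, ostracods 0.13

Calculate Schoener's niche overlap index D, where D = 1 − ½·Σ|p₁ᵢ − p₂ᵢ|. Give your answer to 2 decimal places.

0.72

Σ|p₁ᵢ − p₂ᵢ| = 0.00 + 0.24 + 0.04 + 0.28 = 0.56
D = 1 − ½ × 0.56 = 1 − 0.280 = 0.7200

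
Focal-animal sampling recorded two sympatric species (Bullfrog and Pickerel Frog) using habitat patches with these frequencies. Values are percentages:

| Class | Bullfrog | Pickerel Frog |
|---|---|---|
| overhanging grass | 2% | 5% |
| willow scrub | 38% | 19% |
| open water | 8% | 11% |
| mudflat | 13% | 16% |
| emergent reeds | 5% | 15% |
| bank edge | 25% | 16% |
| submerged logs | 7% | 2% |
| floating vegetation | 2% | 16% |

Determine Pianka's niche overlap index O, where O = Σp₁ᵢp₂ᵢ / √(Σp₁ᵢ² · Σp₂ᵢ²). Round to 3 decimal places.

0.818

Convert percentages to proportions (divide by 100).
Σ p₁ᵢp₂ᵢ = 0.0010 + 0.0722 + 0.0088 + 0.0208 + 0.0075 + 0.0400 + 0.0014 + 0.0032 = 0.1549
Σp_1ᵢ² = 0.02² + 0.38² + 0.08² + 0.13² + 0.05² + 0.25² + 0.07² + 0.02² = 0.0004 + 0.1444 + 0.0064 + 0.0169 + 0.0025 + 0.0625 + 0.0049 + 0.0004 = 0.2384
Σp_2ᵢ² = 0.05² + 0.19² + 0.11² + 0.16² + 0.15² + 0.16² + 0.02² + 0.16² = 0.0025 + 0.0361 + 0.0121 + 0.0256 + 0.0225 + 0.0256 + 0.0004 + 0.0256 = 0.1504
O = 0.1549 / √(0.2384 × 0.1504) = 0.1549 / 0.189355 = 0.81804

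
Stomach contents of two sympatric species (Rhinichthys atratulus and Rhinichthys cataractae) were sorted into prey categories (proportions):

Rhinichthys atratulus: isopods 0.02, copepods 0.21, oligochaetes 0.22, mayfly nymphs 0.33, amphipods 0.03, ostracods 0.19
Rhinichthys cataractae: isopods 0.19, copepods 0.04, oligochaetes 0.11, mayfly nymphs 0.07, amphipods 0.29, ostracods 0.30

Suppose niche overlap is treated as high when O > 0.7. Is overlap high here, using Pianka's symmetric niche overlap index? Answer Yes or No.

Σ p₁ᵢp₂ᵢ = 0.0038 + 0.0084 + 0.0242 + 0.0231 + 0.0087 + 0.0570 = 0.1252
Σp_1ᵢ² = 0.02² + 0.21² + 0.22² + 0.33² + 0.03² + 0.19² = 0.0004 + 0.0441 + 0.0484 + 0.1089 + 0.0009 + 0.0361 = 0.2388
Σp_2ᵢ² = 0.19² + 0.04² + 0.11² + 0.07² + 0.29² + 0.30² = 0.0361 + 0.0016 + 0.0121 + 0.0049 + 0.0841 + 0.0900 = 0.2288
O = 0.1252 / √(0.2388 × 0.2288) = 0.1252 / 0.23375 = 0.5356
O = 0.5356 < 0.7 → No.

No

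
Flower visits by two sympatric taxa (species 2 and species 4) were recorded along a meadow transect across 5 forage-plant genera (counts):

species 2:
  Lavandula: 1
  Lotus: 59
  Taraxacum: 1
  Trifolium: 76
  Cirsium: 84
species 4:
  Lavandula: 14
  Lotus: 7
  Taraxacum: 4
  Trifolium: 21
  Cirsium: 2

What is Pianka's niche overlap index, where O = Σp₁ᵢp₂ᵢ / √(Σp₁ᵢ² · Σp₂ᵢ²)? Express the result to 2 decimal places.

Proportions for species 2 (n=221): 1/221=0.0045, 59/221=0.2670, 1/221=0.0045, 76/221=0.3439, 84/221=0.3801
Proportions for species 4 (n=48): 14/48=0.2917, 7/48=0.1458, 4/48=0.0833, 21/48=0.4375, 2/48=0.0417
Σ p₁ᵢp₂ᵢ = 0.001313 + 0.038929 + 0.000375 + 0.150456 + 0.015850 = 0.206923
Σp_1ᵢ² = 0.0045² + 0.2670² + 0.0045² + 0.3439² + 0.3801² = 0.000020 + 0.071289 + 0.000020 + 0.118267 + 0.144476 = 0.334072
Σp_2ᵢ² = 0.2917² + 0.1458² + 0.0833² + 0.4375² + 0.0417² = 0.085089 + 0.021258 + 0.006939 + 0.191406 + 0.001739 = 0.306431
O = 0.206923 / √(0.334072 × 0.306431) = 0.206923 / 0.3199531 = 0.6467

0.65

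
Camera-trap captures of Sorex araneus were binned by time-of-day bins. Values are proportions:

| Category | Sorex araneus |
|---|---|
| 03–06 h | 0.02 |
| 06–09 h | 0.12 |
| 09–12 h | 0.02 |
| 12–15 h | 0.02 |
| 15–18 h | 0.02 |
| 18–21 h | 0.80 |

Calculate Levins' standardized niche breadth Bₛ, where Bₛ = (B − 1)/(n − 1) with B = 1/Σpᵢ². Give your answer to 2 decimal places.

Σpᵢ² = 0.02² + 0.12² + 0.02² + 0.02² + 0.02² + 0.80² = 0.0004 + 0.0144 + 0.0004 + 0.0004 + 0.0004 + 0.6400 = 0.6560
B = 1 / 0.6560 = 1.5244
Bₛ = (B − 1)/(n − 1) = (1.5244 − 1)/(6 − 1) = 0.5244/5 = 0.1049

0.10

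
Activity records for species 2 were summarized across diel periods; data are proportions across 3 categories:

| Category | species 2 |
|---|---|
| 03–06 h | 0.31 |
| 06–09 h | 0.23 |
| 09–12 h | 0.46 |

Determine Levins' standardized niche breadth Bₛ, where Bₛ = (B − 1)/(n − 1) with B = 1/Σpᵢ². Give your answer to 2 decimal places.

Σpᵢ² = 0.31² + 0.23² + 0.46² = 0.0961 + 0.0529 + 0.2116 = 0.3606
B = 1 / 0.3606 = 2.7732
Bₛ = (B − 1)/(n − 1) = (2.7732 − 1)/(3 − 1) = 1.7732/2 = 0.8866

0.89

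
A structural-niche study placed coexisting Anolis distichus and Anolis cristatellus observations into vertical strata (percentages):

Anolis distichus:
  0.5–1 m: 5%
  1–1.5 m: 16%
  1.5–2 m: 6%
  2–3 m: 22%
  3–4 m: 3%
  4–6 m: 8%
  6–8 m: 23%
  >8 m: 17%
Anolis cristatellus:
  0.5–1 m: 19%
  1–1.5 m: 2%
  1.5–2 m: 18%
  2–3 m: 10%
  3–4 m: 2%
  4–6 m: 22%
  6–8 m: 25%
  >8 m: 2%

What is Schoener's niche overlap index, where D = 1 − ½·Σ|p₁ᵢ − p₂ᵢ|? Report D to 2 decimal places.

0.58

Convert percentages to proportions (divide by 100).
Σ|p₁ᵢ − p₂ᵢ| = 0.14 + 0.14 + 0.12 + 0.12 + 0.01 + 0.14 + 0.02 + 0.15 = 0.84
D = 1 − ½ × 0.84 = 1 − 0.420 = 0.5800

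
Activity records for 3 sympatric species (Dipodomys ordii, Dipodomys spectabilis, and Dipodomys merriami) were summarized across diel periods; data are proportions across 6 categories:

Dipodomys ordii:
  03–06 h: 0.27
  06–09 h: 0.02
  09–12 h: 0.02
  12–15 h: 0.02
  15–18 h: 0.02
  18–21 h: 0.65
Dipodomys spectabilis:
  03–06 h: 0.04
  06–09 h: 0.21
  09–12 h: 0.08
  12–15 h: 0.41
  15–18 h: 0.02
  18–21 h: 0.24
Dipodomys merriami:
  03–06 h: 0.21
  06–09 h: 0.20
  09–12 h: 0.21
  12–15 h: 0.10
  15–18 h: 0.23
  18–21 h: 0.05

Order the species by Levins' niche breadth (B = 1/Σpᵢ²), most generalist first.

Dipodomys merriami > Dipodomys spectabilis > Dipodomys ordii

Σp_ordiᵢ² = 0.27² + 0.02² + 0.02² + 0.02² + 0.02² + 0.65² = 0.0729 + 0.0004 + 0.0004 + 0.0004 + 0.0004 + 0.4225 = 0.4970
B_ordi = 1 / 0.4970 = 2.0121
Σp_specᵢ² = 0.04² + 0.21² + 0.08² + 0.41² + 0.02² + 0.24² = 0.0016 + 0.0441 + 0.0064 + 0.1681 + 0.0004 + 0.0576 = 0.2782
B_spec = 1 / 0.2782 = 3.5945
Σp_merrᵢ² = 0.21² + 0.20² + 0.21² + 0.10² + 0.23² + 0.05² = 0.0441 + 0.0400 + 0.0441 + 0.0100 + 0.0529 + 0.0025 = 0.1936
B_merr = 1 / 0.1936 = 5.1653
Ranking by B (broadest → narrowest): Dipodomys merriami (5.17) > Dipodomys spectabilis (3.59) > Dipodomys ordii (2.01)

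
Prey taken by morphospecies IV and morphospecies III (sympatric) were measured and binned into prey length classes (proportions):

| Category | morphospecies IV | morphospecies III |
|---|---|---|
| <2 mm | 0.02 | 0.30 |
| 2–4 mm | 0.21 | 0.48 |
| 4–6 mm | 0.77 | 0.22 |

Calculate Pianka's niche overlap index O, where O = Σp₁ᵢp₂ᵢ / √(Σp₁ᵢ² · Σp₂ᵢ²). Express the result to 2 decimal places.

Σ p₁ᵢp₂ᵢ = 0.0060 + 0.1008 + 0.1694 = 0.2762
Σp_1ᵢ² = 0.02² + 0.21² + 0.77² = 0.0004 + 0.0441 + 0.5929 = 0.6374
Σp_2ᵢ² = 0.30² + 0.48² + 0.22² = 0.0900 + 0.2304 + 0.0484 = 0.3688
O = 0.2762 / √(0.6374 × 0.3688) = 0.2762 / 0.48484 = 0.5697

0.57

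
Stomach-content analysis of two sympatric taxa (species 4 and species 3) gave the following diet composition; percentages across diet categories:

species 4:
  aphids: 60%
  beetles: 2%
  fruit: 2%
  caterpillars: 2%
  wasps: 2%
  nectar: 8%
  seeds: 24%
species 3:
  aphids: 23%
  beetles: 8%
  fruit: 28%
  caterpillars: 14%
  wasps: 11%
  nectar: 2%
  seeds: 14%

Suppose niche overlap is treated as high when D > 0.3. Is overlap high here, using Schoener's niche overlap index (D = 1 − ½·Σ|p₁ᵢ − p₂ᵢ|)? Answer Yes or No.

Yes

Convert percentages to proportions (divide by 100).
Σ|p₁ᵢ − p₂ᵢ| = 0.37 + 0.06 + 0.26 + 0.12 + 0.09 + 0.06 + 0.10 = 1.06
D = 1 − ½ × 1.06 = 1 − 0.530 = 0.4700
D = 0.4700 > 0.3 → Yes.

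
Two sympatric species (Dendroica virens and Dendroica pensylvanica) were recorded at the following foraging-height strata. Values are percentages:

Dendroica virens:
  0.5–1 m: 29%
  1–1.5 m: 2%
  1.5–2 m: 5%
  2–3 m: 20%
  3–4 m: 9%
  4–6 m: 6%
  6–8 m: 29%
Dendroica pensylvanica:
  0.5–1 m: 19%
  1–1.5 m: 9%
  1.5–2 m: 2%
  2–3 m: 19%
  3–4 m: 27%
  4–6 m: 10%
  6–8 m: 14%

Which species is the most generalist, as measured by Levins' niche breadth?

Convert percentages to proportions (divide by 100).
Σp_vireᵢ² = 0.29² + 0.02² + 0.05² + 0.20² + 0.09² + 0.06² + 0.29² = 0.0841 + 0.0004 + 0.0025 + 0.0400 + 0.0081 + 0.0036 + 0.0841 = 0.2228
B_vire = 1 / 0.2228 = 4.4883
Σp_pensᵢ² = 0.19² + 0.09² + 0.02² + 0.19² + 0.27² + 0.10² + 0.14² = 0.0361 + 0.0081 + 0.0004 + 0.0361 + 0.0729 + 0.0100 + 0.0196 = 0.1832
B_pens = 1 / 0.1832 = 5.4585
Highest B → broadest niche (most generalist): Dendroica pensylvanica (B = 5.46).

Dendroica pensylvanica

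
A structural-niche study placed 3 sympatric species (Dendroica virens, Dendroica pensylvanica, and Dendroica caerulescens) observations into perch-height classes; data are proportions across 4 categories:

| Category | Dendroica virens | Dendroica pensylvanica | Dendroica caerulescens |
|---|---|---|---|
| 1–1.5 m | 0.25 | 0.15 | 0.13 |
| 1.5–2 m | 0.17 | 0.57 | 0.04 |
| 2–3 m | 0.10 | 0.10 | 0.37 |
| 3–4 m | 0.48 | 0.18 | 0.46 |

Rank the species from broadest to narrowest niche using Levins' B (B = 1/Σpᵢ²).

Dendroica virens > Dendroica caerulescens > Dendroica pensylvanica

Σp_vireᵢ² = 0.25² + 0.17² + 0.10² + 0.48² = 0.0625 + 0.0289 + 0.0100 + 0.2304 = 0.3318
B_vire = 1 / 0.3318 = 3.0139
Σp_pensᵢ² = 0.15² + 0.57² + 0.10² + 0.18² = 0.0225 + 0.3249 + 0.0100 + 0.0324 = 0.3898
B_pens = 1 / 0.3898 = 2.5654
Σp_caerᵢ² = 0.13² + 0.04² + 0.37² + 0.46² = 0.0169 + 0.0016 + 0.1369 + 0.2116 = 0.3670
B_caer = 1 / 0.3670 = 2.7248
Ranking by B (broadest → narrowest): Dendroica virens (3.01) > Dendroica caerulescens (2.72) > Dendroica pensylvanica (2.57)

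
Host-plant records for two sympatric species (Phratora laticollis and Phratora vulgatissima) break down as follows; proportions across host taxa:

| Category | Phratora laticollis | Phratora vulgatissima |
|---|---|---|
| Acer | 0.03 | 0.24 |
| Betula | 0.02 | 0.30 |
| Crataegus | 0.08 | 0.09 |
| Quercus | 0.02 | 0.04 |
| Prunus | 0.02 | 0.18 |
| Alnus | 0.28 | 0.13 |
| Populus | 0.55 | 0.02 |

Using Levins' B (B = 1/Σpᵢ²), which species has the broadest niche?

Phratora vulgatissima

Σp_latiᵢ² = 0.03² + 0.02² + 0.08² + 0.02² + 0.02² + 0.28² + 0.55² = 0.0009 + 0.0004 + 0.0064 + 0.0004 + 0.0004 + 0.0784 + 0.3025 = 0.3894
B_lati = 1 / 0.3894 = 2.5681
Σp_vulgᵢ² = 0.24² + 0.30² + 0.09² + 0.04² + 0.18² + 0.13² + 0.02² = 0.0576 + 0.0900 + 0.0081 + 0.0016 + 0.0324 + 0.0169 + 0.0004 = 0.2070
B_vulg = 1 / 0.2070 = 4.8309
Highest B → broadest niche (most generalist): Phratora vulgatissima (B = 4.83).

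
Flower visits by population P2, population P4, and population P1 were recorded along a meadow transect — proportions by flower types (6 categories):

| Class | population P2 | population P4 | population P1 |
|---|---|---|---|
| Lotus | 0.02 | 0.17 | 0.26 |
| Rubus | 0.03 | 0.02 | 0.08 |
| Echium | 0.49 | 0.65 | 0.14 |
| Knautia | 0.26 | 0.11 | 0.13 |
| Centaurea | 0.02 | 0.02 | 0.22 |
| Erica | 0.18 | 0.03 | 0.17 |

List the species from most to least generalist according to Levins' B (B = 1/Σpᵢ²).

population P1 > population P2 > population P4

Σp_P2ᵢ² = 0.02² + 0.03² + 0.49² + 0.26² + 0.02² + 0.18² = 0.0004 + 0.0009 + 0.2401 + 0.0676 + 0.0004 + 0.0324 = 0.3418
B_P2 = 1 / 0.3418 = 2.9257
Σp_P4ᵢ² = 0.17² + 0.02² + 0.65² + 0.11² + 0.02² + 0.03² = 0.0289 + 0.0004 + 0.4225 + 0.0121 + 0.0004 + 0.0009 = 0.4652
B_P4 = 1 / 0.4652 = 2.1496
Σp_P1ᵢ² = 0.26² + 0.08² + 0.14² + 0.13² + 0.22² + 0.17² = 0.0676 + 0.0064 + 0.0196 + 0.0169 + 0.0484 + 0.0289 = 0.1878
B_P1 = 1 / 0.1878 = 5.3248
Ranking by B (broadest → narrowest): population P1 (5.32) > population P2 (2.93) > population P4 (2.15)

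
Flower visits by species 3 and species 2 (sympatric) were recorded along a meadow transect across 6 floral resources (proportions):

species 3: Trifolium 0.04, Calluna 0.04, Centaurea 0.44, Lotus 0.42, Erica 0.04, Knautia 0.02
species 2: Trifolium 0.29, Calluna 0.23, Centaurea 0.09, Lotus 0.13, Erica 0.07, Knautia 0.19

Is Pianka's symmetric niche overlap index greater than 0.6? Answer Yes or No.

No

Σ p₁ᵢp₂ᵢ = 0.0116 + 0.0092 + 0.0396 + 0.0546 + 0.0028 + 0.0038 = 0.1216
Σp_1ᵢ² = 0.04² + 0.04² + 0.44² + 0.42² + 0.04² + 0.02² = 0.0016 + 0.0016 + 0.1936 + 0.1764 + 0.0016 + 0.0004 = 0.3752
Σp_2ᵢ² = 0.29² + 0.23² + 0.09² + 0.13² + 0.07² + 0.19² = 0.0841 + 0.0529 + 0.0081 + 0.0169 + 0.0049 + 0.0361 = 0.2030
O = 0.1216 / √(0.3752 × 0.2030) = 0.1216 / 0.27598 = 0.4406
O = 0.4406 < 0.6 → No.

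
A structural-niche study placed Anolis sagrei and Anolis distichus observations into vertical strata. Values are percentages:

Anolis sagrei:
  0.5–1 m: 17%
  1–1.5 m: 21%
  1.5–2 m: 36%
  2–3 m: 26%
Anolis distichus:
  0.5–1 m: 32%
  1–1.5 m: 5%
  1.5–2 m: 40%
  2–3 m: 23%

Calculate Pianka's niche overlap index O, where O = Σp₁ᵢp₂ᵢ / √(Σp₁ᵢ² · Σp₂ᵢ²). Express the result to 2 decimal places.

0.92

Convert percentages to proportions (divide by 100).
Σ p₁ᵢp₂ᵢ = 0.0544 + 0.0105 + 0.1440 + 0.0598 = 0.2687
Σp_1ᵢ² = 0.17² + 0.21² + 0.36² + 0.26² = 0.0289 + 0.0441 + 0.1296 + 0.0676 = 0.2702
Σp_2ᵢ² = 0.32² + 0.05² + 0.40² + 0.23² = 0.1024 + 0.0025 + 0.1600 + 0.0529 = 0.3178
O = 0.2687 / √(0.2702 × 0.3178) = 0.2687 / 0.29304 = 0.9169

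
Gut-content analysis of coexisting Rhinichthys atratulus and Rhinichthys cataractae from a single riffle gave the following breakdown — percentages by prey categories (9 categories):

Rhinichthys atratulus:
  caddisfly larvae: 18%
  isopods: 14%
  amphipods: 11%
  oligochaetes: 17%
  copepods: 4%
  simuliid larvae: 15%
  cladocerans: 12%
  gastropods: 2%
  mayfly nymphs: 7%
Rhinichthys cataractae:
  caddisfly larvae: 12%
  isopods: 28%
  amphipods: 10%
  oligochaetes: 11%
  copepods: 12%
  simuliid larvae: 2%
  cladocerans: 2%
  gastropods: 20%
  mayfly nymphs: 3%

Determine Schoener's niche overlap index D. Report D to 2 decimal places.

Convert percentages to proportions (divide by 100).
Σ|p₁ᵢ − p₂ᵢ| = 0.06 + 0.14 + 0.01 + 0.06 + 0.08 + 0.13 + 0.10 + 0.18 + 0.04 = 0.80
D = 1 − ½ × 0.80 = 1 − 0.400 = 0.6000

0.60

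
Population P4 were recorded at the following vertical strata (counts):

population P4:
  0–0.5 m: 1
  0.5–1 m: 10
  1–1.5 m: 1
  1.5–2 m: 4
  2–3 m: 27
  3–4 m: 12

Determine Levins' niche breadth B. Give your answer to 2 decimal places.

3.05

Proportions for population P4 (n=55): 1/55=0.0182, 10/55=0.1818, 1/55=0.0182, 4/55=0.0727, 27/55=0.4909, 12/55=0.2182
Σpᵢ² = 0.0182² + 0.1818² + 0.0182² + 0.0727² + 0.4909² + 0.2182² = 0.000331 + 0.033051 + 0.000331 + 0.005285 + 0.240983 + 0.047611 = 0.327592
B = 1 / 0.327592 = 3.0526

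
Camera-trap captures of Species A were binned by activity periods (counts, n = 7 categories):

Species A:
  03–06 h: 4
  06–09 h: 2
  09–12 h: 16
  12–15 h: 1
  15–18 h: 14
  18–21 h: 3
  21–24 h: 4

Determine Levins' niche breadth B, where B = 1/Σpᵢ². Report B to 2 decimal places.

3.89

Proportions for Species A (n=44): 4/44=0.0909, 2/44=0.0455, 16/44=0.3636, 1/44=0.0227, 14/44=0.3182, 3/44=0.0682, 4/44=0.0909
Σpᵢ² = 0.0909² + 0.0455² + 0.3636² + 0.0227² + 0.3182² + 0.0682² + 0.0909² = 0.008263 + 0.002070 + 0.132205 + 0.000515 + 0.101251 + 0.004651 + 0.008263 = 0.257218
B = 1 / 0.257218 = 3.8878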